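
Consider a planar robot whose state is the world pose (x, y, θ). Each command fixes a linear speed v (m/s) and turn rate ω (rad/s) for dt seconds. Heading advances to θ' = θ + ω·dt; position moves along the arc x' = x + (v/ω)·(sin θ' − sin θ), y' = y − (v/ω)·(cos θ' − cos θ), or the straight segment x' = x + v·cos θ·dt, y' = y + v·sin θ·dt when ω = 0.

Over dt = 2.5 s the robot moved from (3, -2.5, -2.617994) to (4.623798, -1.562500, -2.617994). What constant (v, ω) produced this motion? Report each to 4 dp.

v = -0.7500, ω = 0.0000

Δθ = -2.617994 − -2.617994 = 0.000000
ω = Δθ/dt = 0.000000/2.5 = 0.0000
ω = 0 → v = (Δx·cos θ + Δy·sin θ)/dt = -0.7500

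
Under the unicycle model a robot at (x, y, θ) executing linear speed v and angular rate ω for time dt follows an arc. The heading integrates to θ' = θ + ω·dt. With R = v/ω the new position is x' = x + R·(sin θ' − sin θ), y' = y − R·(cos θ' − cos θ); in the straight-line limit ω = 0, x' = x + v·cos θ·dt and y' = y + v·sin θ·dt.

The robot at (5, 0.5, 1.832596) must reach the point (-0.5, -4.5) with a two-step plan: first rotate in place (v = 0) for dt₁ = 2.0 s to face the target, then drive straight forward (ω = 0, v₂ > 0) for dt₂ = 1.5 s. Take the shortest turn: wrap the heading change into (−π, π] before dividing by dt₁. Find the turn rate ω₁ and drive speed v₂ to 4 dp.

heading to target = atan2(-4.5−0.5, -0.5−5) = -2.4038
Δθ = wrap(-2.4038 − 1.8326) = 2.0468; ω₁ = Δθ/dt₁ = 1.0234
distance = √((-0.5−5)² + (-4.5−0.5)²) = 7.4330; v₂ = distance/dt₂ = 4.9554

ω₁ = 1.0234, v₂ = 4.9554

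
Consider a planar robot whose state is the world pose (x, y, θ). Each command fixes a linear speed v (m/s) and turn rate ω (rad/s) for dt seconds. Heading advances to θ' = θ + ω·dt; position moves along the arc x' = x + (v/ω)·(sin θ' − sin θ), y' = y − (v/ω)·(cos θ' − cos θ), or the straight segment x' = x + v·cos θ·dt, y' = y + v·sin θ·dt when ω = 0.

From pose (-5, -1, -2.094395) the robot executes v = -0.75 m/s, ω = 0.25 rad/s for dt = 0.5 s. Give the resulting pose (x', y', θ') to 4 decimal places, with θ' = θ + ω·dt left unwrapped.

(-4.8333, -0.6644, -1.9694)

θ' = -2.0944 + 0.25·0.5 = -1.9694
R = v/ω = -0.75/0.25 = -3.0000
x' = -5 + -3.0000·(sin -1.9694 − sin -2.0944) = -4.8333
y' = -1 − -3.0000·(cos -1.9694 − cos -2.0944) = -0.6644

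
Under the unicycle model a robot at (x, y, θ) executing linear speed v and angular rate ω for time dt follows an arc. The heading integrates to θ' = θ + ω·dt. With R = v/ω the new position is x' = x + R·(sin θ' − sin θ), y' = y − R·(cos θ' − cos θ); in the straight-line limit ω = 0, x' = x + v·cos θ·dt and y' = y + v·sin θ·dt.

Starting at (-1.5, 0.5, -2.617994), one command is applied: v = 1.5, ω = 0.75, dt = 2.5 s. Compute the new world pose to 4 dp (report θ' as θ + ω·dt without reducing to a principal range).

(-1.8530, -2.7049, -0.7430)

θ' = -2.6180 + 0.75·2.5 = -0.7430
R = v/ω = 1.5/0.75 = 2.0000
x' = -1.5 + 2.0000·(sin -0.7430 − sin -2.6180) = -1.8530
y' = 0.5 − 2.0000·(cos -0.7430 − cos -2.6180) = -2.7049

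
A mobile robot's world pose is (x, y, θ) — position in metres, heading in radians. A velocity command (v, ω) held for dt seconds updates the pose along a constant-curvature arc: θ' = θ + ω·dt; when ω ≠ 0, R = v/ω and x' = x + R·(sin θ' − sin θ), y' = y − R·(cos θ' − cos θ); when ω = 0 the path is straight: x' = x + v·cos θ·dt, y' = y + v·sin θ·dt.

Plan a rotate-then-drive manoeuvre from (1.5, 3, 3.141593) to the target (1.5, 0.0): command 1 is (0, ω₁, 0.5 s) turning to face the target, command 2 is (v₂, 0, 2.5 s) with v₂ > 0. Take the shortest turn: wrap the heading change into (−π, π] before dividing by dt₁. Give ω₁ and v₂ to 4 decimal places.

heading to target = atan2(0−3, 1.5−1.5) = -1.5708
Δθ = wrap(-1.5708 − 3.1416) = 1.5708; ω₁ = Δθ/dt₁ = 3.1416
distance = √((1.5−1.5)² + (0−3)²) = 3.0000; v₂ = distance/dt₂ = 1.2000

ω₁ = 3.1416, v₂ = 1.2000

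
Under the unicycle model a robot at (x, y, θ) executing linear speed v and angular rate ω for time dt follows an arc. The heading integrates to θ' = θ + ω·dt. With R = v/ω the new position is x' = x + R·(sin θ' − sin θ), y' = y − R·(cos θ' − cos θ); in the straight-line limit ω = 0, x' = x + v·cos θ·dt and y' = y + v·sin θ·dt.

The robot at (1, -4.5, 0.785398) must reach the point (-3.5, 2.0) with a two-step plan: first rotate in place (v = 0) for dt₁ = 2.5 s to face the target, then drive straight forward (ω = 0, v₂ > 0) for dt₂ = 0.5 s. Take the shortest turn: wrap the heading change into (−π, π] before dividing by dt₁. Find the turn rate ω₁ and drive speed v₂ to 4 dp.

ω₁ = 0.5564, v₂ = 15.8114

heading to target = atan2(2−-4.5, -3.5−1) = 2.1763
Δθ = wrap(2.1763 − 0.7854) = 1.3909; ω₁ = Δθ/dt₁ = 0.5564
distance = √((-3.5−1)² + (2−-4.5)²) = 7.9057; v₂ = distance/dt₂ = 15.8114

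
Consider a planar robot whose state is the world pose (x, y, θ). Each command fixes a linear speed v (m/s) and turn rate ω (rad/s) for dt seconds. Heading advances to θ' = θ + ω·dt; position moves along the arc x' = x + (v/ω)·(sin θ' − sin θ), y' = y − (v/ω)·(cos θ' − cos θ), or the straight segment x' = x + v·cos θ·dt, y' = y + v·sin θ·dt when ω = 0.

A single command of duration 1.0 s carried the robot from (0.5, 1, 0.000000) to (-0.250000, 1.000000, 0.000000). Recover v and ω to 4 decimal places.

v = -0.7500, ω = 0.0000

Δθ = 0.000000 − 0.000000 = 0.000000
ω = Δθ/dt = 0.000000/1.0 = 0.0000
ω = 0 → v = (Δx·cos θ + Δy·sin θ)/dt = -0.7500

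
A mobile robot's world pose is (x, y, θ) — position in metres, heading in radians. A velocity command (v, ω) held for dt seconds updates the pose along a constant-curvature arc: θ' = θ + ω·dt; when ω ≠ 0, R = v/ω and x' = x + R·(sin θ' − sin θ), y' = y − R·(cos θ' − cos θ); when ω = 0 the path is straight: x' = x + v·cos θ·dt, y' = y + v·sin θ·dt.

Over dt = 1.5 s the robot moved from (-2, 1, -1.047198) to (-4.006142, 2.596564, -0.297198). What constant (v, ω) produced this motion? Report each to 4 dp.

Δθ = -0.297198 − -1.047198 = 0.750000
ω = Δθ/dt = 0.750000/1.5 = 0.5000
R = Δx/(sin θ' − sin θ) = -3.5000
v = R·ω = -3.5000·0.5000 = -1.7500

v = -1.7500, ω = 0.5000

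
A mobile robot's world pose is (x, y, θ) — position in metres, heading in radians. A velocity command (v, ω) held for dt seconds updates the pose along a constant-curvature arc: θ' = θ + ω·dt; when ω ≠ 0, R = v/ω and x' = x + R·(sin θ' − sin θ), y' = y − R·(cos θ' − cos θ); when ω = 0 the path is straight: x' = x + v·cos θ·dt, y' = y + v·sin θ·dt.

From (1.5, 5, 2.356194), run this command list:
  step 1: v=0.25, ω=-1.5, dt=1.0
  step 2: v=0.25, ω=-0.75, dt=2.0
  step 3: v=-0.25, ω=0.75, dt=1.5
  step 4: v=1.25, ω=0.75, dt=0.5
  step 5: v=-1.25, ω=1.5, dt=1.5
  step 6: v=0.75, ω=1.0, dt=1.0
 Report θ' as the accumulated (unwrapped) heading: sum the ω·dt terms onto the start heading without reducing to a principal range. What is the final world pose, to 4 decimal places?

(2.0340, 3.9882, 4.1062)

step 1: θ'=0.8562 (R=-0.1667) → pose (1.4920, 5.2271, 0.8562)
step 2: θ'=-0.6438 (R=-0.3333) → pose (1.9438, 5.2752, -0.6438)
step 3: θ'=0.4812 (R=-0.3333) → pose (1.5895, 5.3041, 0.4812)
step 4: θ'=0.8562 (R=1.6667) → pose (2.0770, 5.6893, 0.8562)
step 5: θ'=3.1062 (R=-0.8333) → pose (2.6770, 4.3104, 3.1062)
step 6: θ'=4.1062 (R=0.7500) → pose (2.0340, 3.9882, 4.1062)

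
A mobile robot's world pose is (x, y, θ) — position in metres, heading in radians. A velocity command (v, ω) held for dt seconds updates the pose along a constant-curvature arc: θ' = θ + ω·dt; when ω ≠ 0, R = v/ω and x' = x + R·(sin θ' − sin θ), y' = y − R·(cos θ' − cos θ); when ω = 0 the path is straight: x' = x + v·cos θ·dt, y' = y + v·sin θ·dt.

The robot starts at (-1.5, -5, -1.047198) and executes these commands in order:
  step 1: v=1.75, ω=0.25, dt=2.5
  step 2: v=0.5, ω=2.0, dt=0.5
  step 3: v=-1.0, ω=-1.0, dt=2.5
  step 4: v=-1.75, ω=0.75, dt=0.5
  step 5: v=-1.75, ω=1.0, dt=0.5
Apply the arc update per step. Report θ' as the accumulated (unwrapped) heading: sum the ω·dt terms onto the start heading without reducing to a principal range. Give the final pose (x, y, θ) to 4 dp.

step 1: θ'=-0.4222 (R=7.0000) → pose (1.6938, -7.8853, -0.4222)
step 2: θ'=0.5778 (R=0.2500) → pose (1.9328, -7.8667, 0.5778)
step 3: θ'=-1.9222 (R=1.0000) → pose (0.4477, -6.6848, -1.9222)
step 4: θ'=-1.5472 (R=-2.3333) → pose (0.5897, -5.8266, -1.5472)
step 5: θ'=-1.0472 (R=-1.7500) → pose (0.3557, -4.9929, -1.0472)

(0.3557, -4.9929, -1.0472)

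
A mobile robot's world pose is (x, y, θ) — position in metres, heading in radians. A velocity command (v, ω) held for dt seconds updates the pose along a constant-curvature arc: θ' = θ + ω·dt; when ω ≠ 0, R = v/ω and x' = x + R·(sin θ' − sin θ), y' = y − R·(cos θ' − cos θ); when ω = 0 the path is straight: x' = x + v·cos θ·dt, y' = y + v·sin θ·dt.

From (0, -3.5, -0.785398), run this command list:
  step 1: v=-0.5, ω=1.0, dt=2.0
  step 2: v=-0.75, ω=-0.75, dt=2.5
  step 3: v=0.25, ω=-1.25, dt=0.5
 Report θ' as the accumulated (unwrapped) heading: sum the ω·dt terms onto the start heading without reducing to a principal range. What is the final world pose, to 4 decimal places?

step 1: θ'=1.2146 (R=-0.5000) → pose (-0.8222, -3.6792, 1.2146)
step 2: θ'=-0.6604 (R=1.0000) → pose (-2.3728, -4.1202, -0.6604)
step 3: θ'=-1.2854 (R=-0.2000) → pose (-2.3036, -4.2219, -1.2854)

(-2.3036, -4.2219, -1.2854)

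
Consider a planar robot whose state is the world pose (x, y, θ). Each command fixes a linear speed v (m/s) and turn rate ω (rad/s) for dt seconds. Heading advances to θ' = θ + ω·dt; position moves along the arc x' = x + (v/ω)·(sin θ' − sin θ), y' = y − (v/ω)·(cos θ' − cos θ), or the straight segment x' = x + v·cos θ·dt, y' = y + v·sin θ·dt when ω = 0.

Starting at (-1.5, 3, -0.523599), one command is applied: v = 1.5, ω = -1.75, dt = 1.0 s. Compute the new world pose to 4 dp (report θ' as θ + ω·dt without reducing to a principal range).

(-1.2745, 1.7037, -2.2736)

θ' = -0.5236 + -1.75·1.0 = -2.2736
R = v/ω = 1.5/-1.75 = -0.8571
x' = -1.5 + -0.8571·(sin -2.2736 − sin -0.5236) = -1.2745
y' = 3 − -0.8571·(cos -2.2736 − cos -0.5236) = 1.7037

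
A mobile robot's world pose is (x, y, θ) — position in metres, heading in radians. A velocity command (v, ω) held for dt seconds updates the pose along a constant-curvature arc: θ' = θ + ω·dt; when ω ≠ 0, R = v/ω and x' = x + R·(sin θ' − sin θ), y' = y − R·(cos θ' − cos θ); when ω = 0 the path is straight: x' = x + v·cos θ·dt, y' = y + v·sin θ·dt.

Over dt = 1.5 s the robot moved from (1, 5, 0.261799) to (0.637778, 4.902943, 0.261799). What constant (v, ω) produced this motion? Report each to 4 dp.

Δθ = 0.261799 − 0.261799 = 0.000000
ω = Δθ/dt = 0.000000/1.5 = 0.0000
ω = 0 → v = (Δx·cos θ + Δy·sin θ)/dt = -0.2500

v = -0.2500, ω = 0.0000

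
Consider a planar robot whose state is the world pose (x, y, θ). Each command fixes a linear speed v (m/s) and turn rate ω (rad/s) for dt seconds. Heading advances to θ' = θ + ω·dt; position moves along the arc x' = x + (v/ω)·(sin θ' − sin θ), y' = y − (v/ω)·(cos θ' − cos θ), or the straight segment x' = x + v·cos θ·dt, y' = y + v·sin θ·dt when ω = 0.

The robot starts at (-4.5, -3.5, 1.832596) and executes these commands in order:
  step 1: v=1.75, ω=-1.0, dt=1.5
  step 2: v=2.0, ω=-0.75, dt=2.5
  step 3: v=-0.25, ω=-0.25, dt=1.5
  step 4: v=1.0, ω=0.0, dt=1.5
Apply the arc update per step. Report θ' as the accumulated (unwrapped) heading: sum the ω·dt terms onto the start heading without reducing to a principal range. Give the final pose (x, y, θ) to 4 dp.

(-0.2952, -4.8805, -1.9174)

step 1: θ'=0.3326 (R=-1.7500) → pose (-3.3810, -1.3930, 0.3326)
step 2: θ'=-1.5424 (R=-2.6667) → pose (0.1553, -3.8378, -1.5424)
step 3: θ'=-1.9174 (R=1.0000) → pose (0.2143, -3.4697, -1.9174)
step 4: θ'=-1.9174 (straight) → pose (-0.2952, -4.8805, -1.9174)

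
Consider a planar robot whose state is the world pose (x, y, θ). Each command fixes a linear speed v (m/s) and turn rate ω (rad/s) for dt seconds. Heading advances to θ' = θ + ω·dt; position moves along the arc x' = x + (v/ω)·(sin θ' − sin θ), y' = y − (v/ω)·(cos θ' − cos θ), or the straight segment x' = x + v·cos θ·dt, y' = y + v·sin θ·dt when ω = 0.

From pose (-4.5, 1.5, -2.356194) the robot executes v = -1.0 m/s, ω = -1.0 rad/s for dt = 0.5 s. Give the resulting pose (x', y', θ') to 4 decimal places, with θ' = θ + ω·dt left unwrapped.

(-4.0744, 1.7524, -2.8562)

θ' = -2.3562 + -1.0·0.5 = -2.8562
R = v/ω = -1.0/-1.0 = 1.0000
x' = -4.5 + 1.0000·(sin -2.8562 − sin -2.3562) = -4.0744
y' = 1.5 − 1.0000·(cos -2.8562 − cos -2.3562) = 1.7524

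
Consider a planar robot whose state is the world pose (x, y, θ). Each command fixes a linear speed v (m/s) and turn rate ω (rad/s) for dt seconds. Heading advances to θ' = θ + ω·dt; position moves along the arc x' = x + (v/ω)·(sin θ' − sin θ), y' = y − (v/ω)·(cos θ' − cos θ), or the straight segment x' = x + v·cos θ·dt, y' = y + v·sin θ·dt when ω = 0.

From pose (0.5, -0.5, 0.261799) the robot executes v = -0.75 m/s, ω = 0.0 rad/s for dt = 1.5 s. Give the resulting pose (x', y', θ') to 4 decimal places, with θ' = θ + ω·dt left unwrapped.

(-0.5867, -0.7912, 0.2618)

θ' = 0.2618 + 0.0·1.5 = 0.2618
ω = 0 → straight: x' = 0.5 + -0.75·cos(0.2618)·1.5 = -0.5867
y' = -0.5 + -0.75·sin(0.2618)·1.5 = -0.7912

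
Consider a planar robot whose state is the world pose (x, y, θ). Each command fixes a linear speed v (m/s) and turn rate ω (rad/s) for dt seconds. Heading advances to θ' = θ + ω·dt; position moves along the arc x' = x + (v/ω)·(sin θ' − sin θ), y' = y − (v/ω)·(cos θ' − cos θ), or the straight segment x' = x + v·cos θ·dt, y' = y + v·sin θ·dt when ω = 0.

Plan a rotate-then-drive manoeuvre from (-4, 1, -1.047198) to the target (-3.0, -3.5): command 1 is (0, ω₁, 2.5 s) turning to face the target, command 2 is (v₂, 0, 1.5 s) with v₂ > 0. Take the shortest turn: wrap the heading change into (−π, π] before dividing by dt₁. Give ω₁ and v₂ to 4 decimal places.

ω₁ = -0.1220, v₂ = 3.0732

heading to target = atan2(-3.5−1, -3−-4) = -1.3521
Δθ = wrap(-1.3521 − -1.0472) = -0.3049; ω₁ = Δθ/dt₁ = -0.1220
distance = √((-3−-4)² + (-3.5−1)²) = 4.6098; v₂ = distance/dt₂ = 3.0732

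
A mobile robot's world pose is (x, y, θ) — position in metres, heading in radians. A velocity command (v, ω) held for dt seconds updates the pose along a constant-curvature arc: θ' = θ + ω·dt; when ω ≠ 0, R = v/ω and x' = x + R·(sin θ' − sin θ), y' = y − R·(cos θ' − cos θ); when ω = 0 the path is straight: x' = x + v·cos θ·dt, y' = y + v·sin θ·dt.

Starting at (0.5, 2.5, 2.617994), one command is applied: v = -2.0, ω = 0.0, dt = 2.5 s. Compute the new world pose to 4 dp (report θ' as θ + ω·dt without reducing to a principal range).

(4.8301, 0.0000, 2.6180)

θ' = 2.6180 + 0.0·2.5 = 2.6180
ω = 0 → straight: x' = 0.5 + -2.0·cos(2.6180)·2.5 = 4.8301
y' = 2.5 + -2.0·sin(2.6180)·2.5 = 0.0000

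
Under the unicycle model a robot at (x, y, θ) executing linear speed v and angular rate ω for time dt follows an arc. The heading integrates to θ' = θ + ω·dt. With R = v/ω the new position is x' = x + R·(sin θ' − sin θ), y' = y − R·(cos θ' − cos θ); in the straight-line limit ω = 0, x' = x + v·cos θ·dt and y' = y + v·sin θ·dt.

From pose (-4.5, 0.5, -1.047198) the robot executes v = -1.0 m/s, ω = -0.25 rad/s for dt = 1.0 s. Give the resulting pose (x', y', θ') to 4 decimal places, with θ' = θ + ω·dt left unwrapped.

(-4.8871, 1.4192, -1.2972)

θ' = -1.0472 + -0.25·1.0 = -1.2972
R = v/ω = -1.0/-0.25 = 4.0000
x' = -4.5 + 4.0000·(sin -1.2972 − sin -1.0472) = -4.8871
y' = 0.5 − 4.0000·(cos -1.2972 − cos -1.0472) = 1.4192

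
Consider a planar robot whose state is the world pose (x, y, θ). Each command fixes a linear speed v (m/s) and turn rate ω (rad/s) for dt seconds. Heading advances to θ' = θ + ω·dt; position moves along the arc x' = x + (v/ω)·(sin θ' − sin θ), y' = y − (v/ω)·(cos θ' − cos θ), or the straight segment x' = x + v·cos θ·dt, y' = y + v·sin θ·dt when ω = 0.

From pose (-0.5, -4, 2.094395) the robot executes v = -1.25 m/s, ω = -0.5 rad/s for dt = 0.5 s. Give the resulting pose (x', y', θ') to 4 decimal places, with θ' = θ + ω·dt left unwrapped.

θ' = 2.0944 + -0.5·0.5 = 1.8444
R = v/ω = -1.25/-0.5 = 2.5000
x' = -0.5 + 2.5000·(sin 1.8444 − sin 2.0944) = -0.2581
y' = -4 − 2.5000·(cos 1.8444 − cos 2.0944) = -4.5745

(-0.2581, -4.5745, 1.8444)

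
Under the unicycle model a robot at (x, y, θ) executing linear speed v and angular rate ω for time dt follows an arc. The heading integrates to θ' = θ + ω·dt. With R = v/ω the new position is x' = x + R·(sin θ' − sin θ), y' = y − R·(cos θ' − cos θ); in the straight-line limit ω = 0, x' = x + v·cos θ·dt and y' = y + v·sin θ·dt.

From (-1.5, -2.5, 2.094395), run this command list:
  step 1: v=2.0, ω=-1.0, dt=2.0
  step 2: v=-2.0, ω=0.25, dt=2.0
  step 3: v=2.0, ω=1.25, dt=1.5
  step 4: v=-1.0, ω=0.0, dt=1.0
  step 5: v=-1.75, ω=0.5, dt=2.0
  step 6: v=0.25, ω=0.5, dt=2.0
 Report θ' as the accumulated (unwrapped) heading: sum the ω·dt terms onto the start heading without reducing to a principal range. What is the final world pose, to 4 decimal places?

step 1: θ'=0.0944 (R=-2.0000) → pose (0.0435, 0.4911, 0.0944)
step 2: θ'=0.5944 (R=-8.0000) → pose (-3.6825, -0.8454, 0.5944)
step 3: θ'=2.4694 (R=1.6000) → pose (-3.5822, 1.7321, 2.4694)
step 4: θ'=2.4694 (straight) → pose (-2.7997, 1.1094, 2.4694)
step 5: θ'=3.4694 (R=-3.5000) → pose (0.5066, 0.5344, 3.4694)
step 6: θ'=4.4694 (R=0.5000) → pose (0.1823, 0.1813, 4.4694)

(0.1823, 0.1813, 4.4694)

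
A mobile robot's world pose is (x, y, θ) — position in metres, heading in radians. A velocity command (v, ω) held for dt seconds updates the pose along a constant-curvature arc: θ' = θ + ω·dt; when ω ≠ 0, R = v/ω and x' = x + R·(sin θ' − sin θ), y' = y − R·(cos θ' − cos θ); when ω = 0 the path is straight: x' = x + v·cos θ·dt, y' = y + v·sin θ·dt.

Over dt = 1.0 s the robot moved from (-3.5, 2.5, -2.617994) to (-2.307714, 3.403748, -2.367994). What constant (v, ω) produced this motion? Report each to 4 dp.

v = -1.5000, ω = 0.2500

Δθ = -2.367994 − -2.617994 = 0.250000
ω = Δθ/dt = 0.250000/1.0 = 0.2500
R = Δx/(sin θ' − sin θ) = -6.0000
v = R·ω = -6.0000·0.2500 = -1.5000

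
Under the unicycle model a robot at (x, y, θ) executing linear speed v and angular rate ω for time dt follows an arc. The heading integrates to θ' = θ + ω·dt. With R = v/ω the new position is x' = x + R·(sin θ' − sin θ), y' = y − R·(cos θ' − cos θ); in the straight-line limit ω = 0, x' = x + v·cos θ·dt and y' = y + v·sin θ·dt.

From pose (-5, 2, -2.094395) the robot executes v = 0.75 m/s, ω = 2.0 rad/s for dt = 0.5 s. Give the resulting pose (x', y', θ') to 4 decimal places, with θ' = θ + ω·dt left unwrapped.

(-5.0085, 1.6405, -1.0944)

θ' = -2.0944 + 2.0·0.5 = -1.0944
R = v/ω = 0.75/2.0 = 0.3750
x' = -5 + 0.3750·(sin -1.0944 − sin -2.0944) = -5.0085
y' = 2 − 0.3750·(cos -1.0944 − cos -2.0944) = 1.6405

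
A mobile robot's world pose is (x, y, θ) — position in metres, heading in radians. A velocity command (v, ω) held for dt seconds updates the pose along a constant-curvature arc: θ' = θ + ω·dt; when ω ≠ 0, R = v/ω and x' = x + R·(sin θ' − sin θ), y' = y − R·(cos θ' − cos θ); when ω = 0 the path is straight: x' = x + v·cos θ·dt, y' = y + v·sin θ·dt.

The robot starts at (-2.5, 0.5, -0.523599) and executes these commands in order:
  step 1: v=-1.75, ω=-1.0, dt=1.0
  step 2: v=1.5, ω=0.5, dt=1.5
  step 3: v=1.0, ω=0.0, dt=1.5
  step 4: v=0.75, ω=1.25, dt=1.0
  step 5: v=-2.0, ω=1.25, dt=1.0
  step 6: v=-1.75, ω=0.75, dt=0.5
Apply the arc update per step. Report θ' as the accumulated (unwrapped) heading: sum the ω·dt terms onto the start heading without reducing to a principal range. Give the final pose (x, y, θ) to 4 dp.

step 1: θ'=-1.5236 (R=1.7500) → pose (-3.3731, 1.9330, -1.5236)
step 2: θ'=-0.7736 (R=3.0000) → pose (-2.4725, -0.0717, -0.7736)
step 3: θ'=-0.7736 (straight) → pose (-1.3994, -1.1198, -0.7736)
step 4: θ'=0.4764 (R=0.6000) → pose (-0.7051, -1.2237, 0.4764)
step 5: θ'=1.7264 (R=-1.6000) → pose (-1.5520, -2.8935, 1.7264)
step 6: θ'=2.1014 (R=-2.3333) → pose (-1.2594, -3.7127, 2.1014)

(-1.2594, -3.7127, 2.1014)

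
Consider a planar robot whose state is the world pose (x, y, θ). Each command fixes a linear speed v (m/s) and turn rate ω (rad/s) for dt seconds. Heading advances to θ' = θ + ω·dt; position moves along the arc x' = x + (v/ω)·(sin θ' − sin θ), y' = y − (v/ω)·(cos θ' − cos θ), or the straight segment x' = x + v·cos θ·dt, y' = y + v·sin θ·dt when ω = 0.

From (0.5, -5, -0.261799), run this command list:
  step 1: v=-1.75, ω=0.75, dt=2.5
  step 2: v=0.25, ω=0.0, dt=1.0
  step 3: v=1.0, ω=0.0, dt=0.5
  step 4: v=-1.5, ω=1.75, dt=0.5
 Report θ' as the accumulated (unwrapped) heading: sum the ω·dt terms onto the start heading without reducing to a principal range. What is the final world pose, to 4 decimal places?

step 1: θ'=1.6132 (R=-2.3333) → pose (-2.4351, -7.3527, 1.6132)
step 2: θ'=1.6132 (straight) → pose (-2.4457, -7.1030, 1.6132)
step 3: θ'=1.6132 (straight) → pose (-2.4669, -6.6034, 1.6132)
step 4: θ'=2.4882 (R=-0.8571) → pose (-2.1316, -7.2477, 2.4882)

(-2.1316, -7.2477, 2.4882)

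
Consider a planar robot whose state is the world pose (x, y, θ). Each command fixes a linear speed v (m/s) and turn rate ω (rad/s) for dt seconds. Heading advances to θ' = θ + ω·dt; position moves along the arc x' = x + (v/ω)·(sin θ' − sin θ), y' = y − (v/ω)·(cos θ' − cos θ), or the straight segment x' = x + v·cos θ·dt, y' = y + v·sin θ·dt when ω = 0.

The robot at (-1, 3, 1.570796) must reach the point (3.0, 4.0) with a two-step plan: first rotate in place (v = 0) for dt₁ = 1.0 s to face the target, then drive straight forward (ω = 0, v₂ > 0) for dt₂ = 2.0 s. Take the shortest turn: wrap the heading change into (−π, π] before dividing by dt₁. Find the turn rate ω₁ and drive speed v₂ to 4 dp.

heading to target = atan2(4−3, 3−-1) = 0.2450
Δθ = wrap(0.2450 − 1.5708) = -1.3258; ω₁ = Δθ/dt₁ = -1.3258
distance = √((3−-1)² + (4−3)²) = 4.1231; v₂ = distance/dt₂ = 2.0616

ω₁ = -1.3258, v₂ = 2.0616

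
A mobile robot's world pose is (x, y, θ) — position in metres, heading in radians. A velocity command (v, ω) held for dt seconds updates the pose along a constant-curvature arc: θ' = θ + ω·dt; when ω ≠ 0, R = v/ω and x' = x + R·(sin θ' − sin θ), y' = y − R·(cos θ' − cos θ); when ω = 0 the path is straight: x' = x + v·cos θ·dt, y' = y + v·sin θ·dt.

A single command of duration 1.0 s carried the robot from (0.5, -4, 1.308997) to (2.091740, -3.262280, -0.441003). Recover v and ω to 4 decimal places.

v = 2.0000, ω = -1.7500

Δθ = -0.441003 − 1.308997 = -1.750000
ω = Δθ/dt = -1.750000/1.0 = -1.7500
R = Δx/(sin θ' − sin θ) = -1.1429
v = R·ω = -1.1429·-1.7500 = 2.0000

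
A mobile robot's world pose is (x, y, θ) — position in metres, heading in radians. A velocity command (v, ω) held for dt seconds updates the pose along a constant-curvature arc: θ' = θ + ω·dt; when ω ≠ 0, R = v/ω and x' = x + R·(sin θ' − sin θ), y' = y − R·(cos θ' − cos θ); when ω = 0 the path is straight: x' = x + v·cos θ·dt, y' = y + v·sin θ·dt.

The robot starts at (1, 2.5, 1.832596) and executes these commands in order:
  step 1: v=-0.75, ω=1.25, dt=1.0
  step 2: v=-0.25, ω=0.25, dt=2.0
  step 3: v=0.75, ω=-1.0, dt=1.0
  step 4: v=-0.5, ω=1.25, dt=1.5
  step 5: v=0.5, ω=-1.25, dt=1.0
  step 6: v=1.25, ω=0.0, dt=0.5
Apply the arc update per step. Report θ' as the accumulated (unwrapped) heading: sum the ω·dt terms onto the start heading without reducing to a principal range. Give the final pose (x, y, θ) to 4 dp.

(0.9270, 2.0914, 3.2076)

step 1: θ'=3.0826 (R=-0.6000) → pose (1.5442, 2.0563, 3.0826)
step 2: θ'=3.5826 (R=-1.0000) → pose (2.0300, 2.1503, 3.5826)
step 3: θ'=2.5826 (R=-0.7500) → pose (1.3121, 2.1927, 2.5826)
step 4: θ'=4.4576 (R=-0.4000) → pose (1.9113, 2.4310, 4.4576)
step 5: θ'=3.2076 (R=-0.4000) → pose (1.5506, 2.1327, 3.2076)
step 6: θ'=3.2076 (straight) → pose (0.9270, 2.0914, 3.2076)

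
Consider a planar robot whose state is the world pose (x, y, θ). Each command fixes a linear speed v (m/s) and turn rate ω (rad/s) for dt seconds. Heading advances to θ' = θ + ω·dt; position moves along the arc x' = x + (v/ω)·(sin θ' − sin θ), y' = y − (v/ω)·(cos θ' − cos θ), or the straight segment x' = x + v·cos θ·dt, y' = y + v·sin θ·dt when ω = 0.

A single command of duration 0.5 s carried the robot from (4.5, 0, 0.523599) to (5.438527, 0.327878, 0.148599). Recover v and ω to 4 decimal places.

Δθ = 0.148599 − 0.523599 = -0.375000
ω = Δθ/dt = -0.375000/0.5 = -0.7500
R = Δx/(sin θ' − sin θ) = -2.6667
v = R·ω = -2.6667·-0.7500 = 2.0000

v = 2.0000, ω = -0.7500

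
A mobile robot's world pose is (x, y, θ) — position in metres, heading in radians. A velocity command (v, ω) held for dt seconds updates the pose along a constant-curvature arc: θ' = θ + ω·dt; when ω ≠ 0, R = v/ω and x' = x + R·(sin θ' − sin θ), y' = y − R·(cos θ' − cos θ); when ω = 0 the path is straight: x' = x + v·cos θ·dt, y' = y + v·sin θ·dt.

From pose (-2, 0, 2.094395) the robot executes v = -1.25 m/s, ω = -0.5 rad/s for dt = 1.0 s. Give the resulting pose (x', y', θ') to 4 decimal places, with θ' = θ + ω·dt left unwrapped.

(-1.6658, -1.1910, 1.5944)

θ' = 2.0944 + -0.5·1.0 = 1.5944
R = v/ω = -1.25/-0.5 = 2.5000
x' = -2 + 2.5000·(sin 1.5944 − sin 2.0944) = -1.6658
y' = 0 − 2.5000·(cos 1.5944 − cos 2.0944) = -1.1910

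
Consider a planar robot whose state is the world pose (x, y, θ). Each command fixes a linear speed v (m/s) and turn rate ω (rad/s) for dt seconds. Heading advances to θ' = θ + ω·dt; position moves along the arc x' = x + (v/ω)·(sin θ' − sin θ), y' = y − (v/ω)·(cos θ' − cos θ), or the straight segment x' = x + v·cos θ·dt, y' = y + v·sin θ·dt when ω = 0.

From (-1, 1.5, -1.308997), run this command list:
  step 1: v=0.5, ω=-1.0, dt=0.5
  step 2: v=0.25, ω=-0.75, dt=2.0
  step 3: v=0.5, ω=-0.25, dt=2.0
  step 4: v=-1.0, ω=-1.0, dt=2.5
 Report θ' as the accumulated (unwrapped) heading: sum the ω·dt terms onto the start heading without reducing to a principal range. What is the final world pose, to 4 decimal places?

(-2.9260, -0.3813, -6.3090)

step 1: θ'=-1.8090 (R=-0.5000) → pose (-0.9971, 1.2526, -1.8090)
step 2: θ'=-3.3090 (R=-0.3333) → pose (-1.3765, 1.0026, -3.3090)
step 3: θ'=-3.8090 (R=-2.0000) → pose (-2.2812, 1.4038, -3.8090)
step 4: θ'=-6.3090 (R=1.0000) → pose (-2.9260, -0.3813, -6.3090)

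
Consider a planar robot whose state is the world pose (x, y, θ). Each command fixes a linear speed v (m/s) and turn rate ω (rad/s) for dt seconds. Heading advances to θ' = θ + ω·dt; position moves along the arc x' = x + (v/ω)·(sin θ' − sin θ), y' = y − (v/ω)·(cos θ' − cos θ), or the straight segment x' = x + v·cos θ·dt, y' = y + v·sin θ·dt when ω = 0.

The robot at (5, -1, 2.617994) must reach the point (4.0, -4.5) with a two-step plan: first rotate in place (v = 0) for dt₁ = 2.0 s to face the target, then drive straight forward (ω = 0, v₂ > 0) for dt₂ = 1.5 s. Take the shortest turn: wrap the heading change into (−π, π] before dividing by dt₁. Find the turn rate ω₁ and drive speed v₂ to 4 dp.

ω₁ = 0.9080, v₂ = 2.4267

heading to target = atan2(-4.5−-1, 4−5) = -1.8491
Δθ = wrap(-1.8491 − 2.6180) = 1.8161; ω₁ = Δθ/dt₁ = 0.9080
distance = √((4−5)² + (-4.5−-1)²) = 3.6401; v₂ = distance/dt₂ = 2.4267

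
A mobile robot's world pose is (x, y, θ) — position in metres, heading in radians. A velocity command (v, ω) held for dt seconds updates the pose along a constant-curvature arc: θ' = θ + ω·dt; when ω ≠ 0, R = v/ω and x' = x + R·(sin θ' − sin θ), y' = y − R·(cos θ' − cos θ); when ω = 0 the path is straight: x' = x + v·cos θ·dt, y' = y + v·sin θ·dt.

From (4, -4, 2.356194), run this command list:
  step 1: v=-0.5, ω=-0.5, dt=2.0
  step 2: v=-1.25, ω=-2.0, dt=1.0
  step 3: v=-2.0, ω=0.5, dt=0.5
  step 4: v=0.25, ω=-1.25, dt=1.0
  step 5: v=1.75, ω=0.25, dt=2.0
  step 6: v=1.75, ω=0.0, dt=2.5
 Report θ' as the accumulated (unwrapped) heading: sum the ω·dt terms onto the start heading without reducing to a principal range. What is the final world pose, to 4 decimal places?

step 1: θ'=1.3562 (R=1.0000) → pose (4.2700, -4.9201, 1.3562)
step 2: θ'=-0.6438 (R=0.6250) → pose (3.2841, -5.2869, -0.6438)
step 3: θ'=-0.3938 (R=-4.0000) → pose (2.4180, -4.7923, -0.3938)
step 4: θ'=-1.6438 (R=-0.2000) → pose (2.5407, -4.9916, -1.6438)
step 5: θ'=-1.1438 (R=7.0000) → pose (3.1506, -8.4011, -1.1438)
step 6: θ'=-1.1438 (straight) → pose (4.9624, -12.3833, -1.1438)

(4.9624, -12.3833, -1.1438)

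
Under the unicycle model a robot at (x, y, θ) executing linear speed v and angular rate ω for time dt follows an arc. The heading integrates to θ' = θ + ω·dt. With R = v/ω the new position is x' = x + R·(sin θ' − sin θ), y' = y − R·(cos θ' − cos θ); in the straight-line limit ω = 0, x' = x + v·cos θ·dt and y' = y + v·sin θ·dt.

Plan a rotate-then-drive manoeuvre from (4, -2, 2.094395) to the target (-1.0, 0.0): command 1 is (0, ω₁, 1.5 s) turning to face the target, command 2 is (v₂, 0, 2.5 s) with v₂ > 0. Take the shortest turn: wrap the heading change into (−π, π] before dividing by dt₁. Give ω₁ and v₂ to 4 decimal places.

ω₁ = 0.4445, v₂ = 2.1541

heading to target = atan2(0−-2, -1−4) = 2.7611
Δθ = wrap(2.7611 − 2.0944) = 0.6667; ω₁ = Δθ/dt₁ = 0.4445
distance = √((-1−4)² + (0−-2)²) = 5.3852; v₂ = distance/dt₂ = 2.1541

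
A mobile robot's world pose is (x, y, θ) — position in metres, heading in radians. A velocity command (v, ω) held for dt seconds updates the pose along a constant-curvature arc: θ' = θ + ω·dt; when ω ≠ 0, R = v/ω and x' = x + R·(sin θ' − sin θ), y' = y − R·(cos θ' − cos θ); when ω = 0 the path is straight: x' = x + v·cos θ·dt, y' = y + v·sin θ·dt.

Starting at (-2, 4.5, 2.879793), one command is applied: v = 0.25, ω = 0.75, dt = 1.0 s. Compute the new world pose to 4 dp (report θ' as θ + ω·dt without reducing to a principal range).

θ' = 2.8798 + 0.75·1.0 = 3.6298
R = v/ω = 0.25/0.75 = 0.3333
x' = -2 + 0.3333·(sin 3.6298 − sin 2.8798) = -2.2426
y' = 4.5 − 0.3333·(cos 3.6298 − cos 2.8798) = 4.4724

(-2.2426, 4.4724, 3.6298)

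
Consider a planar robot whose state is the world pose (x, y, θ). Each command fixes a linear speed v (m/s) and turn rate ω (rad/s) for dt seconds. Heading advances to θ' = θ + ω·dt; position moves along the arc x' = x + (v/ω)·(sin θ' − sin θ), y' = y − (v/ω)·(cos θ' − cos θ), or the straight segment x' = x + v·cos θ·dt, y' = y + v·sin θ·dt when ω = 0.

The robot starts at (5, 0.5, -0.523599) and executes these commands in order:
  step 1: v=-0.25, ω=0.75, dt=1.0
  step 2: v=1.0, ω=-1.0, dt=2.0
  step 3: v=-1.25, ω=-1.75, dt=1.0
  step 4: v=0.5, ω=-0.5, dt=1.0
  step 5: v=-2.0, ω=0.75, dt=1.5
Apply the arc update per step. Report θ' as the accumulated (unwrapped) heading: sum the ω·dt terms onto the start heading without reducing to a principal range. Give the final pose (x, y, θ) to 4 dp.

step 1: θ'=0.2264 (R=-0.3333) → pose (4.7585, 0.5362, 0.2264)
step 2: θ'=-1.7736 (R=-1.0000) → pose (5.9625, -0.6397, -1.7736)
step 3: θ'=-3.5236 (R=0.7143) → pose (6.9284, -0.1208, -3.5236)
step 4: θ'=-4.0236 (R=-1.0000) → pose (6.5292, 0.1715, -4.0236)
step 5: θ'=-2.8986 (R=-2.6667) → pose (9.2295, -0.7219, -2.8986)

(9.2295, -0.7219, -2.8986)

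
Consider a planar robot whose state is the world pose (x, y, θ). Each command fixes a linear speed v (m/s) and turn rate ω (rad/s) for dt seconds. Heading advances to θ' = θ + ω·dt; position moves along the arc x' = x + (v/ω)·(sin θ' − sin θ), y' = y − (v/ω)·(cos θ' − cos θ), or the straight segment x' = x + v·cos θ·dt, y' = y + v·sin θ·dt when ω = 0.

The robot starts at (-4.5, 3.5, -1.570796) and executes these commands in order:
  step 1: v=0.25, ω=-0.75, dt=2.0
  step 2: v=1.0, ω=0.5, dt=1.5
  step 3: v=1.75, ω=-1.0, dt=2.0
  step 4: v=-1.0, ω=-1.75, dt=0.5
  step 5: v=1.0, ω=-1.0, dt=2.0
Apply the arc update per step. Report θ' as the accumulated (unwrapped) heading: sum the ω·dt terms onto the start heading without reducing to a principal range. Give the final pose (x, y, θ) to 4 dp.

step 1: θ'=-3.0708 (R=-0.3333) → pose (-4.8098, 3.1675, -3.0708)
step 2: θ'=-2.3208 (R=2.0000) → pose (-6.1317, 2.5358, -2.3208)
step 3: θ'=-4.3208 (R=-1.7500) → pose (-9.0296, 3.0607, -4.3208)
step 4: θ'=-5.1958 (R=0.5714) → pose (-9.0519, 2.5771, -5.1958)
step 5: θ'=-7.1958 (R=-1.0000) → pose (-7.3753, 2.7239, -7.1958)

(-7.3753, 2.7239, -7.1958)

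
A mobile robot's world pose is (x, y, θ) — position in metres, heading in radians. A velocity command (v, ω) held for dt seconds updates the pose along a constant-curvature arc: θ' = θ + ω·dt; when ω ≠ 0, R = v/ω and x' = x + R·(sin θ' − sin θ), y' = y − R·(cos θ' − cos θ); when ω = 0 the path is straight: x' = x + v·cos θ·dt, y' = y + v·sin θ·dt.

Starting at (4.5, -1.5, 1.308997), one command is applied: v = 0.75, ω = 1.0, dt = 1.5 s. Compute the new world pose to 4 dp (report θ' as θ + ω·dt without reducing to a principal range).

θ' = 1.3090 + 1.0·1.5 = 2.8090
R = v/ω = 0.75/1.0 = 0.7500
x' = 4.5 + 0.7500·(sin 2.8090 − sin 1.3090) = 4.0204
y' = -1.5 − 0.7500·(cos 2.8090 − cos 1.3090) = -0.5970

(4.0204, -0.5970, 2.8090)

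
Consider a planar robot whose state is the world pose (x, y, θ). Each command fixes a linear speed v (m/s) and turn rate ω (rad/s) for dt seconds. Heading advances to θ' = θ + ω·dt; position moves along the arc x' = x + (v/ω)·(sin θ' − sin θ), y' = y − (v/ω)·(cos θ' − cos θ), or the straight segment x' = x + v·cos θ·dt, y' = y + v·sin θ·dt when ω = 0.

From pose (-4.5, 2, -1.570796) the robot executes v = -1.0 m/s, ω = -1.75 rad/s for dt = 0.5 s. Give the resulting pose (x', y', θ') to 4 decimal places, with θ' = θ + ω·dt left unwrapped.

θ' = -1.5708 + -1.75·0.5 = -2.4458
R = v/ω = -1.0/-1.75 = 0.5714
x' = -4.5 + 0.5714·(sin -2.4458 − sin -1.5708) = -4.2949
y' = 2 − 0.5714·(cos -2.4458 − cos -1.5708) = 2.4386

(-4.2949, 2.4386, -2.4458)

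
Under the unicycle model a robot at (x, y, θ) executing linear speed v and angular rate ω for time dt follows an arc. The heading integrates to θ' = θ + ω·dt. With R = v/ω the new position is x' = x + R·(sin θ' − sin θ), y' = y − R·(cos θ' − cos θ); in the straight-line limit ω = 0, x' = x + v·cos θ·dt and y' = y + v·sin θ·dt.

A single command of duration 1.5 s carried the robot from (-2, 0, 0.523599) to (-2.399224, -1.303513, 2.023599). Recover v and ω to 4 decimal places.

v = -1.0000, ω = 1.0000

Δθ = 2.023599 − 0.523599 = 1.500000
ω = Δθ/dt = 1.500000/1.5 = 1.0000
R = −Δy/(cos θ' − cos θ) = -1.0000
v = R·ω = -1.0000·1.0000 = -1.0000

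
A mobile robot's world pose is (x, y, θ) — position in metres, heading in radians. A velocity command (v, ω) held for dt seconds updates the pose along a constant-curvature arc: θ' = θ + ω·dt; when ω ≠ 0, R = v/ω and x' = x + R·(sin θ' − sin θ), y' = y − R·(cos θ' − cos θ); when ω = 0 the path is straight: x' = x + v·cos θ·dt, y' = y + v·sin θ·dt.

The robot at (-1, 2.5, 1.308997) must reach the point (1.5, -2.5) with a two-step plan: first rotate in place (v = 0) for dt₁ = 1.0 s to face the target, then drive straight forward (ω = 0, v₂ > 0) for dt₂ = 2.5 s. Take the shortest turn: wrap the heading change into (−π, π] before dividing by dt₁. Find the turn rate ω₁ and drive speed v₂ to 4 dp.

heading to target = atan2(-2.5−2.5, 1.5−-1) = -1.1071
Δθ = wrap(-1.1071 − 1.3090) = -2.4161; ω₁ = Δθ/dt₁ = -2.4161
distance = √((1.5−-1)² + (-2.5−2.5)²) = 5.5902; v₂ = distance/dt₂ = 2.2361

ω₁ = -2.4161, v₂ = 2.2361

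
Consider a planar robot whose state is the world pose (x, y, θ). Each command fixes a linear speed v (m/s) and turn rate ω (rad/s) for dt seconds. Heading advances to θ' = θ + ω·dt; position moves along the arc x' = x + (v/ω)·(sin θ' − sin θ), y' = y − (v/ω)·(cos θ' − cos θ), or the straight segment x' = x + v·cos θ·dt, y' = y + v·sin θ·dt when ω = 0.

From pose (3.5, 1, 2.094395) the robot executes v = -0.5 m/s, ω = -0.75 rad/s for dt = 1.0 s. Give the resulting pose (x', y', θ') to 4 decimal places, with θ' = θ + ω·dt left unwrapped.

(3.5723, 0.5170, 1.3444)

θ' = 2.0944 + -0.75·1.0 = 1.3444
R = v/ω = -0.5/-0.75 = 0.6667
x' = 3.5 + 0.6667·(sin 1.3444 − sin 2.0944) = 3.5723
y' = 1 − 0.6667·(cos 1.3444 − cos 2.0944) = 0.5170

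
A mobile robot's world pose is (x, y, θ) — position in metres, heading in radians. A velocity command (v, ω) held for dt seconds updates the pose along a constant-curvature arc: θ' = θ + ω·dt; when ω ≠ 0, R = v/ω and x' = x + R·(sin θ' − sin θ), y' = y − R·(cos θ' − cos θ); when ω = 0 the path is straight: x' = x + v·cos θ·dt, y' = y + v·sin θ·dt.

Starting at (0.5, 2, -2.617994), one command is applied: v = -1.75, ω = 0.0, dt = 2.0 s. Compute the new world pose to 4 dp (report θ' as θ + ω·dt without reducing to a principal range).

(3.5311, 3.7500, -2.6180)

θ' = -2.6180 + 0.0·2.0 = -2.6180
ω = 0 → straight: x' = 0.5 + -1.75·cos(-2.6180)·2.0 = 3.5311
y' = 2 + -1.75·sin(-2.6180)·2.0 = 3.7500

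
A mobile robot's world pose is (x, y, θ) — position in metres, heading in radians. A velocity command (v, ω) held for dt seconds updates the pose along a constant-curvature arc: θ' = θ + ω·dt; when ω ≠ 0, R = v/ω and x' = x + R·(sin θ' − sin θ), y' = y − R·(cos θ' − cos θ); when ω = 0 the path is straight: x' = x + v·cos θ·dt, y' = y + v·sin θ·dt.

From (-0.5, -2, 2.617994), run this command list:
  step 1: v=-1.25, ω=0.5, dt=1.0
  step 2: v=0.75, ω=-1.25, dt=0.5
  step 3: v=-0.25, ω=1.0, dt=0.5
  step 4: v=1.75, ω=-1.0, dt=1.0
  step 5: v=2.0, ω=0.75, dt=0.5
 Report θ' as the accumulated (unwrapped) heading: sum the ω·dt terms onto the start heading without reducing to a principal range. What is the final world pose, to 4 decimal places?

(-1.4498, -0.4319, 2.3680)

step 1: θ'=3.1180 (R=-2.5000) → pose (0.6910, -2.3342, 3.1180)
step 2: θ'=2.4930 (R=-0.6000) → pose (0.3427, -2.2126, 2.4930)
step 3: θ'=2.9930 (R=-0.2500) → pose (0.4567, -2.2606, 2.9930)
step 4: θ'=1.9930 (R=-1.7500) → pose (-0.8805, -1.2470, 1.9930)
step 5: θ'=2.3680 (R=2.6667) → pose (-1.4498, -0.4319, 2.3680)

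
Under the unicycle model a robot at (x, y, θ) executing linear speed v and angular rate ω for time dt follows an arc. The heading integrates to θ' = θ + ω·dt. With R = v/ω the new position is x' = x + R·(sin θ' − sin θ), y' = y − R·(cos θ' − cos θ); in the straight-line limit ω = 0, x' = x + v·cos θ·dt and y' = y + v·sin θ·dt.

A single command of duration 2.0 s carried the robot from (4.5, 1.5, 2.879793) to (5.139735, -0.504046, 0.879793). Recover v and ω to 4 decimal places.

Δθ = 0.879793 − 2.879793 = -2.000000
ω = Δθ/dt = -2.000000/2.0 = -1.0000
R = −Δy/(cos θ' − cos θ) = 1.2500
v = R·ω = 1.2500·-1.0000 = -1.2500

v = -1.2500, ω = -1.0000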